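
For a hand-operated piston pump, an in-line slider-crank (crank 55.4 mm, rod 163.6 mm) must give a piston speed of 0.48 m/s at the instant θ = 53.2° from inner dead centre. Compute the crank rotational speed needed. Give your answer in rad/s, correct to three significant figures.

8.94

For an in-line slider-crank, |v_piston| = rω|sinθ|·[1 + r cosθ/√(L² − r² sin²θ)].
With r = 0.0554 m, L = 0.1636 m, θ = 53.2°: the bracketed kinematic factor |dx/dθ| = 0.053709 m.
ω = v/|dx/dθ| = 0.48/0.053709 = 8.937 rad/s.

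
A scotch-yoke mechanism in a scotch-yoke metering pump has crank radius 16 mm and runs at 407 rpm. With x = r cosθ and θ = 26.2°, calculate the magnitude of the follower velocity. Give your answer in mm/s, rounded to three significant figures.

301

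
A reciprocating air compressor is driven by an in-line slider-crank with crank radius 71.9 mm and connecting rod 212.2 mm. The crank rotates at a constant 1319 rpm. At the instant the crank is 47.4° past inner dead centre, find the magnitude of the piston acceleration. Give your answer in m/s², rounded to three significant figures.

903

ω = 2π·1319/60 = 138.1 rad/s
x(θ) = r cosθ + √(L² − r² sin²θ); with ω constant, a = ω²·d²x/dθ².
d²x/dθ² = −r cosθ − r²(cos2θ)/√u − r⁴ sin²2θ/(4u^{3/2}),  u = L² − r² sin²θ = 0.0422277 m².
Substituting r = 0.0719 m, L = 0.2122 m, θ = 47.4°: d²x/dθ² = -0.047327 m.
a = ω²·d²x/dθ² = (138.1)²·(-0.047327) = -902.93 m/s²;  |a| = 902.93 m/s².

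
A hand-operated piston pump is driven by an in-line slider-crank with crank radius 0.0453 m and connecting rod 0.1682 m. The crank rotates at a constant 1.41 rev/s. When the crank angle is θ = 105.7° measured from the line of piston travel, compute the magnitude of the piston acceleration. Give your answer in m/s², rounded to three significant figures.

ω = 2π·1.41 = 8.859 rad/s
x(θ) = r cosθ + √(L² − r² sin²θ); with ω constant, a = ω²·d²x/dθ².
d²x/dθ² = −r cosθ − r²(cos2θ)/√u − r⁴ sin²2θ/(4u^{3/2}),  u = L² − r² sin²θ = 0.0263894 m².
Substituting r = 0.0453 m, L = 0.1682 m, θ = 105.7°: d²x/dθ² = +0.022974 m.
a = ω²·d²x/dθ² = (8.859)²·(+0.022974) = +1.8031 m/s²;  |a| = 1.8031 m/s².

1.80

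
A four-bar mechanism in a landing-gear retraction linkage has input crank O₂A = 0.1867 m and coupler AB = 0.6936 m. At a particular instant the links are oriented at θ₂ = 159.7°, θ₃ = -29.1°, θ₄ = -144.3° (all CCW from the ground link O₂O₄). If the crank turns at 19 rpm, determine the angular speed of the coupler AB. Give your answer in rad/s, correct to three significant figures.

0.491

ω₂ = 1.99 rad/s (from 19 rpm).
Differentiating the loop-closure r₂e^{iθ₂}+r₃e^{iθ₃}=r₁+r₄e^{iθ₄} gives r₂ω₂e^{iθ₂}+r₃ω₃e^{iθ₃}=r₄ω₄e^{iθ₄}.
Eliminating the other unknown: ω₃ = r₂ω₂ sin(θ₄−θ₂) / [r₃ sin(θ₃−θ₄)].
Numerator sine = +0.82904; denominator sine = +0.90483.
Result = 0.1867·1.99·(+0.82904) / (0.6936·(+0.90483)) = +0.49071 rad/s; magnitude 0.49071 rad/s.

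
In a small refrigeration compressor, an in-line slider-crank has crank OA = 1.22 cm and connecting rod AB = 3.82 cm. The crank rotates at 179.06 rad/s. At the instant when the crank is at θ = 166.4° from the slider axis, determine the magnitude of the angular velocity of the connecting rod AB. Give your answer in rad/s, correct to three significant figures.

55.7

ω = 179.1 rad/s
The rod makes angle φ with the slider axis where L sinφ = r sinθ; differentiating, L cosφ·φ̇ = r ω cosθ.
L cosφ = √(L² − r² sin²θ) = 0.038092 m.
|ω_rod| = r ω |cosθ| / √(L² − r² sin²θ) = 0.0122·179.1·0.97196/0.038092 = 55.741 rad/s.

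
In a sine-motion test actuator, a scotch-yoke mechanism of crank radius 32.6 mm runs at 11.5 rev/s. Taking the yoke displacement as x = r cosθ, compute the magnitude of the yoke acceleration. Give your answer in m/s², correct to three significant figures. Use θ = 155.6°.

ω = 72.26 rad/s (from 11.5 rev/s).
x = r cosθ ⇒ ẍ = −rω² cosθ (ω constant).
|a| = rω²|cosθ| = 0.0326·(72.26)²·|cos 155.6°| = 155 m/s².

155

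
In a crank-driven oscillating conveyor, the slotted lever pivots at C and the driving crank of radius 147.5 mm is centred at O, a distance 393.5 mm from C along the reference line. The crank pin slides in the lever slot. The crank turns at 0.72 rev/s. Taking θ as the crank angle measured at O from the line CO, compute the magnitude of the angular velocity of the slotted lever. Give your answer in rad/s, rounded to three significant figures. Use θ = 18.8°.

ω = 4.524 rad/s (from 0.72 rev/s).
Crank pin A relative to C: A = (d + r cosθ, r sinθ); lever angle φ = atan2(r sinθ, d + r cosθ).
Differentiating tanφ: φ̇ = rω(d cosθ + r)/(d² + r² + 2dr cosθ).
d² + r² + 2dr cosθ = |CA|² = 0.286488 m²;  d cosθ + r = +0.52001 m.
|ω_lever| = |0.1475·4.524·+0.52001| / 0.286488 = 1.2112 rad/s.

1.21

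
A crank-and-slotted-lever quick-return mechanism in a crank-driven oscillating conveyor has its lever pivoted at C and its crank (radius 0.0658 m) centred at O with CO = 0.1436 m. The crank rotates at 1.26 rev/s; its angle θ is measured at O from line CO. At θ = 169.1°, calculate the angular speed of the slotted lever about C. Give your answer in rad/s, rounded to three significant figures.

6.13

ω = 7.917 rad/s (from 1.26 rev/s).
Crank pin A relative to C: A = (d + r cosθ, r sinθ); lever angle φ = atan2(r sinθ, d + r cosθ).
Differentiating tanφ: φ̇ = rω(d cosθ + r)/(d² + r² + 2dr cosθ).
d² + r² + 2dr cosθ = |CA|² = 0.00639378 m²;  d cosθ + r = -0.075209 m.
|ω_lever| = |0.0658·7.917·-0.075209| / 0.00639378 = 6.1276 rad/s.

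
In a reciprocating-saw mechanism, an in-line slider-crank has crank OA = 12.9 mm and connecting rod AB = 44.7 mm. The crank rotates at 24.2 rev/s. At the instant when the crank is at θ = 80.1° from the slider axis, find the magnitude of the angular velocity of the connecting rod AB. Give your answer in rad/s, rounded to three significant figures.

ω = 152.1 rad/s (converted from 24.2 rev/s).
The rod makes angle φ with the slider axis where L sinφ = r sinθ; differentiating, L cosφ·φ̇ = r ω cosθ.
L cosφ = √(L² − r² sin²θ) = 0.042856 m.
|ω_rod| = r ω |cosθ| / √(L² − r² sin²θ) = 0.0129·152.1·0.17193/0.042856 = 7.8691 rad/s.

7.87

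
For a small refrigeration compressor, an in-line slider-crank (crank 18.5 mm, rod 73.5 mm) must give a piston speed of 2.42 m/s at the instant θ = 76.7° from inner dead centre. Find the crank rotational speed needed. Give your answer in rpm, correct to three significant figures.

For an in-line slider-crank, |v_piston| = rω|sinθ|·[1 + r cosθ/√(L² − r² sin²θ)].
With r = 0.0185 m, L = 0.0735 m, θ = 76.7°: the bracketed kinematic factor |dx/dθ| = 0.019079 m.
ω = v/|dx/dθ| = 2.42/0.019079 = 126.84 rad/s.
N = 60ω/(2π) = 1211.2 rpm.

1210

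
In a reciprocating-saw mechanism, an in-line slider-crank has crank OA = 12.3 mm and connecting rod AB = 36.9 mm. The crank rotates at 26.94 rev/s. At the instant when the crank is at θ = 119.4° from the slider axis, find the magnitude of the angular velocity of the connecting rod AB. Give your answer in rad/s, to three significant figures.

28.9

ω = 169.3 rad/s (converted from 26.94 rev/s).
The rod makes angle φ with the slider axis where L sinφ = r sinθ; differentiating, L cosφ·φ̇ = r ω cosθ.
L cosφ = √(L² − r² sin²θ) = 0.03531 m.
|ω_rod| = r ω |cosθ| / √(L² − r² sin²θ) = 0.0123·169.3·0.49090/0.03531 = 28.946 rad/s.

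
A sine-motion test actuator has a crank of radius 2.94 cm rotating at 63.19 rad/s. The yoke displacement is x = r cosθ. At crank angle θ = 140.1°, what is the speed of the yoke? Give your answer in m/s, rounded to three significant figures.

1.19

ω = 63.19 rad/s
x = r cosθ ⇒ ẋ = −rω sinθ.
|v| = rω|sinθ| = 0.0294·63.19·|sin 140.1°| = 1.1917 m/s.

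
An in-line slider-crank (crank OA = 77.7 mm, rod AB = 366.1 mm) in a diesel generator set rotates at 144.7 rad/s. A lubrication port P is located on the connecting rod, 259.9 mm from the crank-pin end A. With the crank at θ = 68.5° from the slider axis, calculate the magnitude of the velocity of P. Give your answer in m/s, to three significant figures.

ω = 144.7 rad/s.  Crank-pin speed |V_A| = rω = 11.243 m/s, perpendicular to OA.
Rod angle: sinφ = −(r/L) sinθ ⇒ φ = -11.389°; ω_rod = −rω cosθ/√(L²−r²sin²θ) = -11.482 rad/s.
V_P = V_A + ω_rod × AP, with AP = 0.2599 m along the rod.
Components: V_Px = −rω sinθ − a·ω_rod·sinφ = -11.05 m/s;  V_Py = rω cosθ + a·ω_rod·cosφ = +1.1953 m/s.
|V_P| = √(V_Px² + V_Py²) = 11.115 m/s.

11.1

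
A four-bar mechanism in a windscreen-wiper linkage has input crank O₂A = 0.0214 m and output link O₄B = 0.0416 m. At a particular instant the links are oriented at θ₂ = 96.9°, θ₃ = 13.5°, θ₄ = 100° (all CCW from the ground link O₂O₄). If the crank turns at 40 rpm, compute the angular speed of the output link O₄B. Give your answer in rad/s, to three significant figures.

2.14

ω₂ = 4.189 rad/s (from 40 rpm).
Differentiating the loop-closure r₂e^{iθ₂}+r₃e^{iθ₃}=r₁+r₄e^{iθ₄} gives r₂ω₂e^{iθ₂}+r₃ω₃e^{iθ₃}=r₄ω₄e^{iθ₄}.
Eliminating the other unknown: ω₄ = r₂ω₂ sin(θ₂−θ₃) / [r₄ sin(θ₄−θ₃)].
Numerator sine = +0.99337; denominator sine = +0.99813.
Result = 0.0214·4.189·(+0.99337) / (0.0416·(+0.99813)) = +2.1445 rad/s; magnitude 2.1445 rad/s.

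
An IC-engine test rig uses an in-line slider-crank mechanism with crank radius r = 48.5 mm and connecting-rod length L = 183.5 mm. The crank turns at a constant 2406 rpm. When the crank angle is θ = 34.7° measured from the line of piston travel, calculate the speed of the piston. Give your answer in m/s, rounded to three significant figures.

ω = 2π·2406/60 = 252 rad/s
For an in-line slider-crank, x = r cosθ + √(L² − r² sin²θ), so v = −rω sinθ·[1 + r cosθ/√(L² − r² sin²θ)].
With r = 0.0485 m, L = 0.1835 m, θ = 34.7°: √(L² − r² sin²θ) = 0.18141 m.
v = −0.0485·252·0.56928·[1 + 0.0485·0.82214/0.18141] = -8.4855 m/s.
|v| = 8.4855 m/s.

8.49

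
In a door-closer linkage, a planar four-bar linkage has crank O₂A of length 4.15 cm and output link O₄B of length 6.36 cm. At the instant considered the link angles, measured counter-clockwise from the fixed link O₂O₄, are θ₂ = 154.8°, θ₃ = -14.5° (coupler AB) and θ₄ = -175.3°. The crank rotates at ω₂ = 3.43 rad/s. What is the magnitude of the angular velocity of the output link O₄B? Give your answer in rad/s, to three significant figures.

ω₂ = 3.43 rad/s
Differentiating the loop-closure r₂e^{iθ₂}+r₃e^{iθ₃}=r₁+r₄e^{iθ₄} gives r₂ω₂e^{iθ₂}+r₃ω₃e^{iθ₃}=r₄ω₄e^{iθ₄}.
Eliminating the other unknown: ω₄ = r₂ω₂ sin(θ₂−θ₃) / [r₄ sin(θ₄−θ₃)].
Numerator sine = +0.18567; denominator sine = -0.32887.
Result = 0.0415·3.43·(+0.18567) / (0.0636·(-0.32887)) = -1.2636 rad/s; magnitude 1.2636 rad/s.

1.26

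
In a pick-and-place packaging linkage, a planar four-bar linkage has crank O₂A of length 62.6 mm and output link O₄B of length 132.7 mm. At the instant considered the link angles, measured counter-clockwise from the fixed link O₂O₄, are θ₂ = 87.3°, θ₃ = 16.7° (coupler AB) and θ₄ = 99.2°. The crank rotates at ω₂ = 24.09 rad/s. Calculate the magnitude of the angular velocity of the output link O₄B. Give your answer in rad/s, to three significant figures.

ω₂ = 24.09 rad/s
Differentiating the loop-closure r₂e^{iθ₂}+r₃e^{iθ₃}=r₁+r₄e^{iθ₄} gives r₂ω₂e^{iθ₂}+r₃ω₃e^{iθ₃}=r₄ω₄e^{iθ₄}.
Eliminating the other unknown: ω₄ = r₂ω₂ sin(θ₂−θ₃) / [r₄ sin(θ₄−θ₃)].
Numerator sine = +0.94322; denominator sine = +0.99144.
Result = 0.0626·24.09·(+0.94322) / (0.1327·(+0.99144)) = +10.811 rad/s; magnitude 10.811 rad/s.

10.8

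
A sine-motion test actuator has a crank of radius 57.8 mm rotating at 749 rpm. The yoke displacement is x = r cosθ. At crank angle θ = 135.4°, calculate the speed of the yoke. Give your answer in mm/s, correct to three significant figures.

3180

ω = 78.44 rad/s (from 749 rpm).
x = r cosθ ⇒ ẋ = −rω sinθ.
|v| = rω|sinθ| = 0.0578·78.44·|sin 135.4°| = 3.1832 m/s = 3183.2 mm/s.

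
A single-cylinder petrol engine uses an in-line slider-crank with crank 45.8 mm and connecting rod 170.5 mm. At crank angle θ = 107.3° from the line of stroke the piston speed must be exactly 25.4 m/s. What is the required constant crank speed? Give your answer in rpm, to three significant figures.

6050

For an in-line slider-crank, |v_piston| = rω|sinθ|·[1 + r cosθ/√(L² − r² sin²θ)].
With r = 0.0458 m, L = 0.1705 m, θ = 107.3°: the bracketed kinematic factor |dx/dθ| = 0.040114 m.
ω = v/|dx/dθ| = 25.4/0.040114 = 633.19 rad/s.
N = 60ω/(2π) = 6046.6 rpm.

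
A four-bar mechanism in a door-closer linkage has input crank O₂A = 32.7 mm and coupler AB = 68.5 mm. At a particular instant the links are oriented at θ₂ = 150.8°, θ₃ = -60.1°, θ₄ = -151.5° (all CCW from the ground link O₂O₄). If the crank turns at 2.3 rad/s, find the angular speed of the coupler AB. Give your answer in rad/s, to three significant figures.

0.928

ω₂ = 2.3 rad/s
Differentiating the loop-closure r₂e^{iθ₂}+r₃e^{iθ₃}=r₁+r₄e^{iθ₄} gives r₂ω₂e^{iθ₂}+r₃ω₃e^{iθ₃}=r₄ω₄e^{iθ₄}.
Eliminating the other unknown: ω₃ = r₂ω₂ sin(θ₄−θ₂) / [r₃ sin(θ₃−θ₄)].
Numerator sine = +0.84526; denominator sine = +0.99970.
Result = 0.0327·2.3·(+0.84526) / (0.0685·(+0.99970)) = +0.92834 rad/s; magnitude 0.92834 rad/s.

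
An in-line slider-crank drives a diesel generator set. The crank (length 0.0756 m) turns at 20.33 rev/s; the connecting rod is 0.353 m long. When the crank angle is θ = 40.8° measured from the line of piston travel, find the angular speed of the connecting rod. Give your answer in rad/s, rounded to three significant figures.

ω = 127.7 rad/s (converted from 20.33 rev/s).
The rod makes angle φ with the slider axis where L sinφ = r sinθ; differentiating, L cosφ·φ̇ = r ω cosθ.
L cosφ = √(L² − r² sin²θ) = 0.34953 m.
|ω_rod| = r ω |cosθ| / √(L² − r² sin²θ) = 0.0756·127.7·0.75700/0.34953 = 20.915 rad/s.

20.9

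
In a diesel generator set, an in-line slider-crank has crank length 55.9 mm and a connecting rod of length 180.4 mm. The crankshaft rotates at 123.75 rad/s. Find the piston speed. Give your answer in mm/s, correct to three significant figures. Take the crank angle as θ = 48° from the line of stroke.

ω = 123.8 rad/s
For an in-line slider-crank, x = r cosθ + √(L² − r² sin²θ), so v = −rω sinθ·[1 + r cosθ/√(L² − r² sin²θ)].
With r = 0.0559 m, L = 0.1804 m, θ = 48°: √(L² − r² sin²θ) = 0.17555 m.
v = −0.0559·123.8·0.74314·[1 + 0.0559·0.66913/0.17555] = -6.2361 m/s.
|v| = 6.2361 m/s = 6236.1 mm/s.

6240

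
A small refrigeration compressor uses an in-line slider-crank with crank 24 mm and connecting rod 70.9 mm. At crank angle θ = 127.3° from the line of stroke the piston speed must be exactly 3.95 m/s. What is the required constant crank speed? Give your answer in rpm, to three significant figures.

2510

For an in-line slider-crank, |v_piston| = rω|sinθ|·[1 + r cosθ/√(L² − r² sin²θ)].
With r = 0.024 m, L = 0.0709 m, θ = 127.3°: the bracketed kinematic factor |dx/dθ| = 0.015025 m.
ω = v/|dx/dθ| = 3.95/0.015025 = 262.9 rad/s.
N = 60ω/(2π) = 2510.5 rpm.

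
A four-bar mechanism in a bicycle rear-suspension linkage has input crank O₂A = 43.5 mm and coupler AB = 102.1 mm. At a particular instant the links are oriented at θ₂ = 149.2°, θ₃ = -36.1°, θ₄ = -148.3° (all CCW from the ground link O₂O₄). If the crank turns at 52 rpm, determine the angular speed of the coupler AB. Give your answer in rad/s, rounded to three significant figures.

ω₂ = 5.445 rad/s (from 52 rpm).
Differentiating the loop-closure r₂e^{iθ₂}+r₃e^{iθ₃}=r₁+r₄e^{iθ₄} gives r₂ω₂e^{iθ₂}+r₃ω₃e^{iθ₃}=r₄ω₄e^{iθ₄}.
Eliminating the other unknown: ω₃ = r₂ω₂ sin(θ₄−θ₂) / [r₃ sin(θ₃−θ₄)].
Numerator sine = +0.88701; denominator sine = +0.92587.
Result = 0.0435·5.445·(+0.88701) / (0.1021·(+0.92587)) = +2.2227 rad/s; magnitude 2.2227 rad/s.

2.22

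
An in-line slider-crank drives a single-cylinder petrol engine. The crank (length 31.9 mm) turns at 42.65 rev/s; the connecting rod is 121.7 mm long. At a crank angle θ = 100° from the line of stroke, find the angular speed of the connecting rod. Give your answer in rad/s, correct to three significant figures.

ω = 268 rad/s (converted from 42.65 rev/s).
The rod makes angle φ with the slider axis where L sinφ = r sinθ; differentiating, L cosφ·φ̇ = r ω cosθ.
L cosφ = √(L² − r² sin²θ) = 0.11758 m.
|ω_rod| = r ω |cosθ| / √(L² − r² sin²θ) = 0.0319·268·0.17365/0.11758 = 12.625 rad/s.

12.6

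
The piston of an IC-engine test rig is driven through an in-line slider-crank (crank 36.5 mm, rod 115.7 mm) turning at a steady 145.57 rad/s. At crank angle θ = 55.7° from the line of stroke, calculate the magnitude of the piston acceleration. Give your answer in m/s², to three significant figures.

ω = 145.6 rad/s
x(θ) = r cosθ + √(L² − r² sin²θ); with ω constant, a = ω²·d²x/dθ².
d²x/dθ² = −r cosθ − r²(cos2θ)/√u − r⁴ sin²2θ/(4u^{3/2}),  u = L² − r² sin²θ = 0.0124773 m².
Substituting r = 0.0365 m, L = 0.1157 m, θ = 55.7°: d²x/dθ² = -0.016493 m.
a = ω²·d²x/dθ² = (145.6)²·(-0.016493) = -349.49 m/s²;  |a| = 349.49 m/s².

349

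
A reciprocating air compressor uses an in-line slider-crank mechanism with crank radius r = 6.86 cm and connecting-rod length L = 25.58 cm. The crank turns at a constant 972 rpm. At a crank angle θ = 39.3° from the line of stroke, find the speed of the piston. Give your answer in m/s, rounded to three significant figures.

ω = 2π·972/60 = 101.8 rad/s
For an in-line slider-crank, x = r cosθ + √(L² − r² sin²θ), so v = −rω sinθ·[1 + r cosθ/√(L² − r² sin²θ)].
With r = 0.0686 m, L = 0.2558 m, θ = 39.3°: √(L² − r² sin²θ) = 0.25208 m.
v = −0.0686·101.8·0.63338·[1 + 0.0686·0.77384/0.25208] = -5.354 m/s.
|v| = 5.354 m/s.

5.35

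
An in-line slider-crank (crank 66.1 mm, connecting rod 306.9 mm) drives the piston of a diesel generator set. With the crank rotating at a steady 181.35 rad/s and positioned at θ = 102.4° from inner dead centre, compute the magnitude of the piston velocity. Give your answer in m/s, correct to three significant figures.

11.2

ω = 181.3 rad/s
For an in-line slider-crank, x = r cosθ + √(L² − r² sin²θ), so v = −rω sinθ·[1 + r cosθ/√(L² − r² sin²θ)].
With r = 0.0661 m, L = 0.3069 m, θ = 102.4°: √(L² − r² sin²θ) = 0.30003 m.
v = −0.0661·181.3·0.97667·[1 + 0.0661·-0.21474/0.30003] = -11.154 m/s.
|v| = 11.154 m/s.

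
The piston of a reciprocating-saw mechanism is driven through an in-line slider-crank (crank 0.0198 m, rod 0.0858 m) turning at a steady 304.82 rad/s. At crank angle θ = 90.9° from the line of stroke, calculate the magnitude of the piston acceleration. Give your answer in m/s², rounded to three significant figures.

465

ω = 304.8 rad/s
x(θ) = r cosθ + √(L² − r² sin²θ); with ω constant, a = ω²·d²x/dθ².
d²x/dθ² = −r cosθ − r²(cos2θ)/√u − r⁴ sin²2θ/(4u^{3/2}),  u = L² − r² sin²θ = 0.0069697 m².
Substituting r = 0.0198 m, L = 0.0858 m, θ = 90.9°: d²x/dθ² = +0.0050046 m.
a = ω²·d²x/dθ² = (304.8)²·(+0.0050046) = +465 m/s²;  |a| = 465 m/s².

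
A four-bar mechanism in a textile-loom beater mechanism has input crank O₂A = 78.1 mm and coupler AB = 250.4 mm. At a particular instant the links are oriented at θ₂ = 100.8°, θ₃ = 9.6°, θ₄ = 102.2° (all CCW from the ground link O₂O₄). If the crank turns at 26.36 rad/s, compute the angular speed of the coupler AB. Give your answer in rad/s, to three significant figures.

0.201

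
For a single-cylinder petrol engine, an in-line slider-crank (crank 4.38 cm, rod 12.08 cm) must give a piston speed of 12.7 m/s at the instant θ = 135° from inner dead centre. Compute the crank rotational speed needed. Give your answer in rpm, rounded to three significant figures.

For an in-line slider-crank, |v_piston| = rω|sinθ|·[1 + r cosθ/√(L² − r² sin²θ)].
With r = 0.0438 m, L = 0.1208 m, θ = 135°: the bracketed kinematic factor |dx/dθ| = 0.022756 m.
ω = v/|dx/dθ| = 12.7/0.022756 = 558.09 rad/s.
N = 60ω/(2π) = 5329.4 rpm.

5330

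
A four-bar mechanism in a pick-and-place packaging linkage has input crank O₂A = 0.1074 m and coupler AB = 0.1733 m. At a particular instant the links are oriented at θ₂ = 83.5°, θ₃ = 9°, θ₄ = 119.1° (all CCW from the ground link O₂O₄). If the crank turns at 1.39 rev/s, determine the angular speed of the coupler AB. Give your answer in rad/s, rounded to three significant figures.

3.36

ω₂ = 8.734 rad/s (from 1.39 rev/s).
Differentiating the loop-closure r₂e^{iθ₂}+r₃e^{iθ₃}=r₁+r₄e^{iθ₄} gives r₂ω₂e^{iθ₂}+r₃ω₃e^{iθ₃}=r₄ω₄e^{iθ₄}.
Eliminating the other unknown: ω₃ = r₂ω₂ sin(θ₄−θ₂) / [r₃ sin(θ₃−θ₄)].
Numerator sine = +0.58212; denominator sine = -0.93909.
Result = 0.1074·8.734·(+0.58212) / (0.1733·(-0.93909)) = -3.3551 rad/s; magnitude 3.3551 rad/s.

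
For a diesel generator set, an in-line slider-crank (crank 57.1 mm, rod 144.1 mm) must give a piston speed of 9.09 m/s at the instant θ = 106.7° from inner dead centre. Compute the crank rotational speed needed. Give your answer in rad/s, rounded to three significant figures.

190

For an in-line slider-crank, |v_piston| = rω|sinθ|·[1 + r cosθ/√(L² − r² sin²θ)].
With r = 0.0571 m, L = 0.1441 m, θ = 106.7°: the bracketed kinematic factor |dx/dθ| = 0.04796 m.
ω = v/|dx/dθ| = 9.09/0.04796 = 189.53 rad/s.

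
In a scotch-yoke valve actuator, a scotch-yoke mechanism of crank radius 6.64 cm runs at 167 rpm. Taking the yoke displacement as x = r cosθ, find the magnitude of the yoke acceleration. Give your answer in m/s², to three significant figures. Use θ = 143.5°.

ω = 17.49 rad/s (from 167 rpm).
x = r cosθ ⇒ ẍ = −rω² cosθ (ω constant).
|a| = rω²|cosθ| = 0.0664·(17.49)²·|cos 143.5°| = 16.324 m/s².

16.3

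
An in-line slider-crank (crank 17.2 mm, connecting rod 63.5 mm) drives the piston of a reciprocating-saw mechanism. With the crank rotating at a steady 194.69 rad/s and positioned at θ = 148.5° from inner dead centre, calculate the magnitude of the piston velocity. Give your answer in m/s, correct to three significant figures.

1.34

ω = 194.7 rad/s
For an in-line slider-crank, x = r cosθ + √(L² − r² sin²θ), so v = −rω sinθ·[1 + r cosθ/√(L² − r² sin²θ)].
With r = 0.0172 m, L = 0.0635 m, θ = 148.5°: √(L² − r² sin²θ) = 0.062861 m.
v = −0.0172·194.7·0.52250·[1 + 0.0172·-0.85264/0.062861] = -1.3415 m/s.
|v| = 1.3415 m/s.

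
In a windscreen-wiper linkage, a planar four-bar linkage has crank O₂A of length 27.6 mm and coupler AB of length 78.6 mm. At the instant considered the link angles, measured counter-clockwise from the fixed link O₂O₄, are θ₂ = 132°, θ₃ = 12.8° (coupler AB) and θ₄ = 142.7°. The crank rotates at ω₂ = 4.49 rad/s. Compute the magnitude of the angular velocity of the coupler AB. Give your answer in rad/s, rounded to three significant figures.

ω₂ = 4.49 rad/s
Differentiating the loop-closure r₂e^{iθ₂}+r₃e^{iθ₃}=r₁+r₄e^{iθ₄} gives r₂ω₂e^{iθ₂}+r₃ω₃e^{iθ₃}=r₄ω₄e^{iθ₄}.
Eliminating the other unknown: ω₃ = r₂ω₂ sin(θ₄−θ₂) / [r₃ sin(θ₃−θ₄)].
Numerator sine = +0.18567; denominator sine = -0.76717.
Result = 0.0276·4.49·(+0.18567) / (0.0786·(-0.76717)) = -0.38157 rad/s; magnitude 0.38157 rad/s.

0.382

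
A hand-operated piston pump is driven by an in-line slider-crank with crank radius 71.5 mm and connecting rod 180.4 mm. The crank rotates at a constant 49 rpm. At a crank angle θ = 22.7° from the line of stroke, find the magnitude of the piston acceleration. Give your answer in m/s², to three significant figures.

2.28

ω = 2π·49/60 = 5.131 rad/s
x(θ) = r cosθ + √(L² − r² sin²θ); with ω constant, a = ω²·d²x/dθ².
d²x/dθ² = −r cosθ − r²(cos2θ)/√u − r⁴ sin²2θ/(4u^{3/2}),  u = L² − r² sin²θ = 0.0317828 m².
Substituting r = 0.0715 m, L = 0.1804 m, θ = 22.7°: d²x/dθ² = -0.086681 m.
a = ω²·d²x/dθ² = (5.131)²·(-0.086681) = -2.2823 m/s²;  |a| = 2.2823 m/s².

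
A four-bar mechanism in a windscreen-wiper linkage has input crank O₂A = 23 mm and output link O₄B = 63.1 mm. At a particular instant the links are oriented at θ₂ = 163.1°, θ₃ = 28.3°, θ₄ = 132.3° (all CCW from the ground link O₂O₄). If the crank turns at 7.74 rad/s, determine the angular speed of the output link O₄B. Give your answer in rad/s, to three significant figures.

ω₂ = 7.74 rad/s
Differentiating the loop-closure r₂e^{iθ₂}+r₃e^{iθ₃}=r₁+r₄e^{iθ₄} gives r₂ω₂e^{iθ₂}+r₃ω₃e^{iθ₃}=r₄ω₄e^{iθ₄}.
Eliminating the other unknown: ω₄ = r₂ω₂ sin(θ₂−θ₃) / [r₄ sin(θ₄−θ₃)].
Numerator sine = +0.70957; denominator sine = +0.97030.
Result = 0.023·7.74·(+0.70957) / (0.0631·(+0.97030)) = +2.0632 rad/s; magnitude 2.0632 rad/s.

2.06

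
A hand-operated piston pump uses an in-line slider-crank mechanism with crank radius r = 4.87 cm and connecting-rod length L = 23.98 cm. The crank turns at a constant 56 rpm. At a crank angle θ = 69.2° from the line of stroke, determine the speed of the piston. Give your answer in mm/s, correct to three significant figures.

287

ω = 2π·56/60 = 5.864 rad/s
For an in-line slider-crank, x = r cosθ + √(L² − r² sin²θ), so v = −rω sinθ·[1 + r cosθ/√(L² − r² sin²θ)].
With r = 0.0487 m, L = 0.2398 m, θ = 69.2°: √(L² − r² sin²θ) = 0.23544 m.
v = −0.0487·5.864·0.93483·[1 + 0.0487·0.35511/0.23544] = -0.28659 m/s.
|v| = 0.28659 m/s = 286.59 mm/s.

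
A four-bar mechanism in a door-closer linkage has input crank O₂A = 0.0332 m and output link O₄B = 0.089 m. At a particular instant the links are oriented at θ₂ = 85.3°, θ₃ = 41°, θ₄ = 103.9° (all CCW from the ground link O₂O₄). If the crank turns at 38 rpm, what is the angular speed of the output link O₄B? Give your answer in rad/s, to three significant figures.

ω₂ = 3.979 rad/s (from 38 rpm).
Differentiating the loop-closure r₂e^{iθ₂}+r₃e^{iθ₃}=r₁+r₄e^{iθ₄} gives r₂ω₂e^{iθ₂}+r₃ω₃e^{iθ₃}=r₄ω₄e^{iθ₄}.
Eliminating the other unknown: ω₄ = r₂ω₂ sin(θ₂−θ₃) / [r₄ sin(θ₄−θ₃)].
Numerator sine = +0.69842; denominator sine = +0.89021.
Result = 0.0332·3.979·(+0.69842) / (0.089·(+0.89021)) = +1.1646 rad/s; magnitude 1.1646 rad/s.

1.16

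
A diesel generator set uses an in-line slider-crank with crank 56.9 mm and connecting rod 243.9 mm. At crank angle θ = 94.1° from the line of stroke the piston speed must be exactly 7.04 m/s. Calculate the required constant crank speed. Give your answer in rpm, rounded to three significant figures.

For an in-line slider-crank, |v_piston| = rω|sinθ|·[1 + r cosθ/√(L² − r² sin²θ)].
With r = 0.0569 m, L = 0.2439 m, θ = 94.1°: the bracketed kinematic factor |dx/dθ| = 0.055781 m.
ω = v/|dx/dθ| = 7.04/0.055781 = 126.21 rad/s.
N = 60ω/(2π) = 1205.2 rpm.

1210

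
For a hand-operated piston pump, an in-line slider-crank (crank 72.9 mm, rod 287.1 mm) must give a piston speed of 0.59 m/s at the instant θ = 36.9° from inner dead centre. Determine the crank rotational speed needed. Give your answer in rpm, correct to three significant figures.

107

For an in-line slider-crank, |v_piston| = rω|sinθ|·[1 + r cosθ/√(L² − r² sin²θ)].
With r = 0.0729 m, L = 0.2871 m, θ = 36.9°: the bracketed kinematic factor |dx/dθ| = 0.052764 m.
ω = v/|dx/dθ| = 0.59/0.052764 = 11.182 rad/s.
N = 60ω/(2π) = 106.78 rpm.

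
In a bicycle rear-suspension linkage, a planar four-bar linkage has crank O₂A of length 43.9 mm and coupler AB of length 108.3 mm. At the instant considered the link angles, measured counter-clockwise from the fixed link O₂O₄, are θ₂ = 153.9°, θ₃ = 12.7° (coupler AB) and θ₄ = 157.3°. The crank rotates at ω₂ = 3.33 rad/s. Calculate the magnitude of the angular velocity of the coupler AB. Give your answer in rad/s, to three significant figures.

0.138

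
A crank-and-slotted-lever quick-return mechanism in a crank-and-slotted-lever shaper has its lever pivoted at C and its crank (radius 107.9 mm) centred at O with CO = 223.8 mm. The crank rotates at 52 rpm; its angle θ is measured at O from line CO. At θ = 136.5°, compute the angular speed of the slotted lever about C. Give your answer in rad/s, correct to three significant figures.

1.20

ω = 5.445 rad/s (from 52 rpm).
Crank pin A relative to C: A = (d + r cosθ, r sinθ); lever angle φ = atan2(r sinθ, d + r cosθ).
Differentiating tanφ: φ̇ = rω(d cosθ + r)/(d² + r² + 2dr cosθ).
d² + r² + 2dr cosθ = |CA|² = 0.0266961 m²;  d cosθ + r = -0.054439 m.
|ω_lever| = |0.1079·5.445·-0.054439| / 0.0266961 = 1.1982 rad/s.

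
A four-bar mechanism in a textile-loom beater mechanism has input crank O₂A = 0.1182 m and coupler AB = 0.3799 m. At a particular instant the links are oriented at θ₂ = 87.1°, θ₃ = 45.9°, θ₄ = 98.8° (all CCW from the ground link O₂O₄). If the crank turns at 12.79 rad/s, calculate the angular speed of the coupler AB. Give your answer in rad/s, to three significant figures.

ω₂ = 12.79 rad/s
Differentiating the loop-closure r₂e^{iθ₂}+r₃e^{iθ₃}=r₁+r₄e^{iθ₄} gives r₂ω₂e^{iθ₂}+r₃ω₃e^{iθ₃}=r₄ω₄e^{iθ₄}.
Eliminating the other unknown: ω₃ = r₂ω₂ sin(θ₄−θ₂) / [r₃ sin(θ₃−θ₄)].
Numerator sine = +0.20279; denominator sine = -0.79758.
Result = 0.1182·12.79·(+0.20279) / (0.3799·(-0.79758)) = -1.0118 rad/s; magnitude 1.0118 rad/s.

1.01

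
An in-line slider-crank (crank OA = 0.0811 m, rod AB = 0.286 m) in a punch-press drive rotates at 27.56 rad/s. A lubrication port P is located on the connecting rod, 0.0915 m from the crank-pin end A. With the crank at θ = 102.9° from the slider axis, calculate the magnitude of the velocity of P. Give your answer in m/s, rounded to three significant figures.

ω = 27.56 rad/s.  Crank-pin speed |V_A| = rω = 2.2351 m/s, perpendicular to OA.
Rod angle: sinφ = −(r/L) sinθ ⇒ φ = -16.046°; ω_rod = −rω cosθ/√(L²−r²sin²θ) = +1.8155 rad/s.
V_P = V_A + ω_rod × AP, with AP = 0.0915 m along the rod.
Components: V_Px = −rω sinθ − a·ω_rod·sinφ = -2.1328 m/s;  V_Py = rω cosθ + a·ω_rod·cosφ = -0.33935 m/s.
|V_P| = √(V_Px² + V_Py²) = 2.1596 m/s.

2.16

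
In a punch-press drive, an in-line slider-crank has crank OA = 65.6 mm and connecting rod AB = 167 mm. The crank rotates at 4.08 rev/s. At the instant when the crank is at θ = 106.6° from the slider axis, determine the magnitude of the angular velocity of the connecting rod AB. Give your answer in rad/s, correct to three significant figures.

3.11

ω = 25.64 rad/s (converted from 4.08 rev/s).
The rod makes angle φ with the slider axis where L sinφ = r sinθ; differentiating, L cosφ·φ̇ = r ω cosθ.
L cosφ = √(L² − r² sin²θ) = 0.15472 m.
|ω_rod| = r ω |cosθ| / √(L² − r² sin²θ) = 0.0656·25.64·0.28569/0.15472 = 3.1053 rad/s.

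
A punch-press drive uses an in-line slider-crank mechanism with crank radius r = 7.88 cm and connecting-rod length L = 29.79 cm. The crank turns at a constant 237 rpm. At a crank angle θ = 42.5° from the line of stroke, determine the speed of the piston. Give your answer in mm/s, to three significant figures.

1580

ω = 2π·237/60 = 24.82 rad/s
For an in-line slider-crank, x = r cosθ + √(L² − r² sin²θ), so v = −rω sinθ·[1 + r cosθ/√(L² − r² sin²θ)].
With r = 0.0788 m, L = 0.2979 m, θ = 42.5°: √(L² − r² sin²θ) = 0.2931 m.
v = −0.0788·24.82·0.67559·[1 + 0.0788·0.73728/0.2931] = -1.5831 m/s.
|v| = 1.5831 m/s = 1583.1 mm/s.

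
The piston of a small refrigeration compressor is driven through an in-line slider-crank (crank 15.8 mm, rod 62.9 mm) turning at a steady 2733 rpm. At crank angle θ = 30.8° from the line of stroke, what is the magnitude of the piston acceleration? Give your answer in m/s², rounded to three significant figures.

ω = 2π·2733/60 = 286.2 rad/s
x(θ) = r cosθ + √(L² − r² sin²θ); with ω constant, a = ω²·d²x/dθ².
d²x/dθ² = −r cosθ − r²(cos2θ)/√u − r⁴ sin²2θ/(4u^{3/2}),  u = L² − r² sin²θ = 0.00389096 m².
Substituting r = 0.0158 m, L = 0.0629 m, θ = 30.8°: d²x/dθ² = -0.015525 m.
a = ω²·d²x/dθ² = (286.2)²·(-0.015525) = -1271.6 m/s²;  |a| = 1271.6 m/s².

1270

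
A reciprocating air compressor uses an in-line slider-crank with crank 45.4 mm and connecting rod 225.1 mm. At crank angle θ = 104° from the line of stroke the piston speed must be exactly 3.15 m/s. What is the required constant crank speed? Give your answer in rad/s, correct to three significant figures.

75.3

For an in-line slider-crank, |v_piston| = rω|sinθ|·[1 + r cosθ/√(L² − r² sin²θ)].
With r = 0.0454 m, L = 0.2251 m, θ = 104°: the bracketed kinematic factor |dx/dθ| = 0.04186 m.
ω = v/|dx/dθ| = 3.15/0.04186 = 75.251 rad/s.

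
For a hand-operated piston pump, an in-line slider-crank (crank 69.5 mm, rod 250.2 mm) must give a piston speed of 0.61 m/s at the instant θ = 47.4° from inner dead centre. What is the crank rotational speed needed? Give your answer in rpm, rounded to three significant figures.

95.5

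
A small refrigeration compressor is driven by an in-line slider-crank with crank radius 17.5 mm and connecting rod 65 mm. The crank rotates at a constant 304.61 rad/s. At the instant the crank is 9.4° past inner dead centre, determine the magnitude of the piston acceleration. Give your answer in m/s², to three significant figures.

2020

ω = 304.6 rad/s
x(θ) = r cosθ + √(L² − r² sin²θ); with ω constant, a = ω²·d²x/dθ².
d²x/dθ² = −r cosθ − r²(cos2θ)/√u − r⁴ sin²2θ/(4u^{3/2}),  u = L² − r² sin²θ = 0.00421683 m².
Substituting r = 0.0175 m, L = 0.065 m, θ = 9.4°: d²x/dθ² = -0.021738 m.
a = ω²·d²x/dθ² = (304.6)²·(-0.021738) = -2017 m/s²;  |a| = 2017 m/s².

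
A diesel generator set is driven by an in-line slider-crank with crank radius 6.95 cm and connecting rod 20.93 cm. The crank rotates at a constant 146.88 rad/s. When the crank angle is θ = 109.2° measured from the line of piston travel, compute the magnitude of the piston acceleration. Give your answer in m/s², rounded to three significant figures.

898

ω = 146.9 rad/s
x(θ) = r cosθ + √(L² − r² sin²θ); with ω constant, a = ω²·d²x/dθ².
d²x/dθ² = −r cosθ − r²(cos2θ)/√u − r⁴ sin²2θ/(4u^{3/2}),  u = L² − r² sin²θ = 0.0394986 m².
Substituting r = 0.0695 m, L = 0.2093 m, θ = 109.2°: d²x/dθ² = +0.041616 m.
a = ω²·d²x/dθ² = (146.9)²·(+0.041616) = +897.82 m/s²;  |a| = 897.82 m/s².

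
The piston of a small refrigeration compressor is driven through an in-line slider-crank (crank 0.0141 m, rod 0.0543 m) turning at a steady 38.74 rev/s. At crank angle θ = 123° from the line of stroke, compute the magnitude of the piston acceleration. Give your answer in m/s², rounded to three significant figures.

ω = 2π·38.7 = 243.4 rad/s
x(θ) = r cosθ + √(L² − r² sin²θ); with ω constant, a = ω²·d²x/dθ².
d²x/dθ² = −r cosθ − r²(cos2θ)/√u − r⁴ sin²2θ/(4u^{3/2}),  u = L² − r² sin²θ = 0.00280865 m².
Substituting r = 0.0141 m, L = 0.0543 m, θ = 123°: d²x/dθ² = +0.0091498 m.
a = ω²·d²x/dθ² = (243.4)²·(+0.0091498) = +542.12 m/s²;  |a| = 542.12 m/s².

542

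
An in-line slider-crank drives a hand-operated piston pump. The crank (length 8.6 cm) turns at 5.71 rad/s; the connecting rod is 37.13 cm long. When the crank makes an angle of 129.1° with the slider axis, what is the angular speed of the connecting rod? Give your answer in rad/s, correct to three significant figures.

0.848

ω = 5.71 rad/s
The rod makes angle φ with the slider axis where L sinφ = r sinθ; differentiating, L cosφ·φ̇ = r ω cosθ.
L cosφ = √(L² − r² sin²θ) = 0.36525 m.
|ω_rod| = r ω |cosθ| / √(L² − r² sin²θ) = 0.086·5.71·0.63068/0.36525 = 0.84791 rad/s.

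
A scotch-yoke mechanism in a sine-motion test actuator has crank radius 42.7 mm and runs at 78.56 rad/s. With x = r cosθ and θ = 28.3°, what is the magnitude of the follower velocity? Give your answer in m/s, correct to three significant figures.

1.59

ω = 78.56 rad/s
x = r cosθ ⇒ ẋ = −rω sinθ.
|v| = rω|sinθ| = 0.0427·78.56·|sin 28.3°| = 1.5903 m/s.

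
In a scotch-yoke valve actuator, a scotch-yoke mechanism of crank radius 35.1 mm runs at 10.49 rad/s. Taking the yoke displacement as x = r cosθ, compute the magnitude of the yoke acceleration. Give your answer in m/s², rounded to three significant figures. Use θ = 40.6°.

ω = 10.49 rad/s
x = r cosθ ⇒ ẍ = −rω² cosθ (ω constant).
|a| = rω²|cosθ| = 0.0351·(10.49)²·|cos 40.6°| = 2.9326 m/s².

2.93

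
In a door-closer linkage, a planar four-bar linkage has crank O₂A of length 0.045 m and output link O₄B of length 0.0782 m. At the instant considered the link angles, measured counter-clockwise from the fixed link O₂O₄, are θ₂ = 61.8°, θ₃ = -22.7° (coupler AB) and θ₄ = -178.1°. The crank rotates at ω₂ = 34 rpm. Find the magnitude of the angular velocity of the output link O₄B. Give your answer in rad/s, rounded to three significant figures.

4.90

ω₂ = 3.56 rad/s (from 34 rpm).
Differentiating the loop-closure r₂e^{iθ₂}+r₃e^{iθ₃}=r₁+r₄e^{iθ₄} gives r₂ω₂e^{iθ₂}+r₃ω₃e^{iθ₃}=r₄ω₄e^{iθ₄}.
Eliminating the other unknown: ω₄ = r₂ω₂ sin(θ₂−θ₃) / [r₄ sin(θ₄−θ₃)].
Numerator sine = +0.99540; denominator sine = -0.41628.
Result = 0.045·3.56·(+0.99540) / (0.0782·(-0.41628)) = -4.8992 rad/s; magnitude 4.8992 rad/s.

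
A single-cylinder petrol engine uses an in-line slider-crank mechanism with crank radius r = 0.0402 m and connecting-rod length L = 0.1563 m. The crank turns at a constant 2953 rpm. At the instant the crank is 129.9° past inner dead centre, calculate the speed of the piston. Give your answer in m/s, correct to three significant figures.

7.93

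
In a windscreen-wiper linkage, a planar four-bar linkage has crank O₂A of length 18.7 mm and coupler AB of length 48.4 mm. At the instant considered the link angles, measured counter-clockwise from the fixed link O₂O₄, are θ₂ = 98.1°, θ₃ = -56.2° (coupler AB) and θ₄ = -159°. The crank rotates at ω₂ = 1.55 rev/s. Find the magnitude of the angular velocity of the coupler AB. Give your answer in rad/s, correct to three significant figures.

3.76

ω₂ = 9.739 rad/s (from 1.55 rev/s).
Differentiating the loop-closure r₂e^{iθ₂}+r₃e^{iθ₃}=r₁+r₄e^{iθ₄} gives r₂ω₂e^{iθ₂}+r₃ω₃e^{iθ₃}=r₄ω₄e^{iθ₄}.
Eliminating the other unknown: ω₃ = r₂ω₂ sin(θ₄−θ₂) / [r₃ sin(θ₃−θ₄)].
Numerator sine = +0.97476; denominator sine = +0.97515.
Result = 0.0187·9.739·(+0.97476) / (0.0484·(+0.97515)) = +3.7613 rad/s; magnitude 3.7613 rad/s.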